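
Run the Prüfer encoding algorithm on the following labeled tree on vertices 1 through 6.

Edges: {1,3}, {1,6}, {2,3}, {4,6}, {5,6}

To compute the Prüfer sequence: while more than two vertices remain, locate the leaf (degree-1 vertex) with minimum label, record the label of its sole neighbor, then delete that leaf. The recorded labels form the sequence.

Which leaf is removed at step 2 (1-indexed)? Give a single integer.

Answer: 3

Derivation:
Step 1: current leaves = {2,4,5}. Remove leaf 2 (neighbor: 3).
Step 2: current leaves = {3,4,5}. Remove leaf 3 (neighbor: 1).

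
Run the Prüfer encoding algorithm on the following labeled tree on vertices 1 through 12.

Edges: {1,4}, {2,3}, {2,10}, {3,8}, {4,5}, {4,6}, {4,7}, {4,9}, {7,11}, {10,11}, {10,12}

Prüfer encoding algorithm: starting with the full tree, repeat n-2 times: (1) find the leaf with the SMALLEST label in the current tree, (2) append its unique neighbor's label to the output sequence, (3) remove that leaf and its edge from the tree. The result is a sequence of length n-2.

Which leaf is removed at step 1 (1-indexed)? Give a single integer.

Answer: 1

Derivation:
Step 1: current leaves = {1,5,6,8,9,12}. Remove leaf 1 (neighbor: 4).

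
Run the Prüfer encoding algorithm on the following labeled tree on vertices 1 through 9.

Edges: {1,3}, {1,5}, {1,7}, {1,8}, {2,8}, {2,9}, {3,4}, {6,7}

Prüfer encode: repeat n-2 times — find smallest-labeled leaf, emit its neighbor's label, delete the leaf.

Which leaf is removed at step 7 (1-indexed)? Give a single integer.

Step 1: current leaves = {4,5,6,9}. Remove leaf 4 (neighbor: 3).
Step 2: current leaves = {3,5,6,9}. Remove leaf 3 (neighbor: 1).
Step 3: current leaves = {5,6,9}. Remove leaf 5 (neighbor: 1).
Step 4: current leaves = {6,9}. Remove leaf 6 (neighbor: 7).
Step 5: current leaves = {7,9}. Remove leaf 7 (neighbor: 1).
Step 6: current leaves = {1,9}. Remove leaf 1 (neighbor: 8).
Step 7: current leaves = {8,9}. Remove leaf 8 (neighbor: 2).

Answer: 8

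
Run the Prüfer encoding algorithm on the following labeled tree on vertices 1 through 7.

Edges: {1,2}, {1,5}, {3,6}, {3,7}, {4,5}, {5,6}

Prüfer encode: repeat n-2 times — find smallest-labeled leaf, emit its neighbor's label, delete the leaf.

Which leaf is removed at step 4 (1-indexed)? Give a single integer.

Answer: 5

Derivation:
Step 1: current leaves = {2,4,7}. Remove leaf 2 (neighbor: 1).
Step 2: current leaves = {1,4,7}. Remove leaf 1 (neighbor: 5).
Step 3: current leaves = {4,7}. Remove leaf 4 (neighbor: 5).
Step 4: current leaves = {5,7}. Remove leaf 5 (neighbor: 6).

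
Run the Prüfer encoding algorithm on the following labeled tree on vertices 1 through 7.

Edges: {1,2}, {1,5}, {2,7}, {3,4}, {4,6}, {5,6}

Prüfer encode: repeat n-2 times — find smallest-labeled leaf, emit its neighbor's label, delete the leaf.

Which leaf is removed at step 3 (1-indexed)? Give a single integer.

Step 1: current leaves = {3,7}. Remove leaf 3 (neighbor: 4).
Step 2: current leaves = {4,7}. Remove leaf 4 (neighbor: 6).
Step 3: current leaves = {6,7}. Remove leaf 6 (neighbor: 5).

Answer: 6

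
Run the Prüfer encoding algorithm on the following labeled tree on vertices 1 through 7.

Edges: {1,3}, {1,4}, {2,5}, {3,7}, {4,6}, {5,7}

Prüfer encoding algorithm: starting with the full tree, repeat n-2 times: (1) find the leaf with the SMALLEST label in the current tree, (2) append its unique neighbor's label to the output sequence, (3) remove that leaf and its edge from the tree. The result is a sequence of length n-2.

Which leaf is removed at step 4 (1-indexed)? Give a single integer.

Answer: 4

Derivation:
Step 1: current leaves = {2,6}. Remove leaf 2 (neighbor: 5).
Step 2: current leaves = {5,6}. Remove leaf 5 (neighbor: 7).
Step 3: current leaves = {6,7}. Remove leaf 6 (neighbor: 4).
Step 4: current leaves = {4,7}. Remove leaf 4 (neighbor: 1).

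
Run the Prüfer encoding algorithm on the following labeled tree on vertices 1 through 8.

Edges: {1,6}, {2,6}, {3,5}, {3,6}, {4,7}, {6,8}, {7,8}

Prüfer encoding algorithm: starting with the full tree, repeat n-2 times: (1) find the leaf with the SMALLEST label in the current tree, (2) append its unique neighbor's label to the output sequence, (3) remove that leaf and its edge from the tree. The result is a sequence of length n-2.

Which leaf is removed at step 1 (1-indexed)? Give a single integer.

Step 1: current leaves = {1,2,4,5}. Remove leaf 1 (neighbor: 6).

Answer: 1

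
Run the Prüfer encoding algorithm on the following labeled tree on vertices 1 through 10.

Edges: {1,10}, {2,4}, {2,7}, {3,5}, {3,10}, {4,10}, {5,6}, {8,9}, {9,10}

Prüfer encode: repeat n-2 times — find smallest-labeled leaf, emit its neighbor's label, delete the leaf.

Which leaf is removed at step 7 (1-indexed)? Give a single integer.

Answer: 4

Derivation:
Step 1: current leaves = {1,6,7,8}. Remove leaf 1 (neighbor: 10).
Step 2: current leaves = {6,7,8}. Remove leaf 6 (neighbor: 5).
Step 3: current leaves = {5,7,8}. Remove leaf 5 (neighbor: 3).
Step 4: current leaves = {3,7,8}. Remove leaf 3 (neighbor: 10).
Step 5: current leaves = {7,8}. Remove leaf 7 (neighbor: 2).
Step 6: current leaves = {2,8}. Remove leaf 2 (neighbor: 4).
Step 7: current leaves = {4,8}. Remove leaf 4 (neighbor: 10).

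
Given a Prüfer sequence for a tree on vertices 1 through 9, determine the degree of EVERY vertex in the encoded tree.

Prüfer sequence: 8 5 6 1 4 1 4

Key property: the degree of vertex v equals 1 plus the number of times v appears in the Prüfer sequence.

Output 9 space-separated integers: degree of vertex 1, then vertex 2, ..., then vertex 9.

Answer: 3 1 1 3 2 2 1 2 1

Derivation:
p_1 = 8: count[8] becomes 1
p_2 = 5: count[5] becomes 1
p_3 = 6: count[6] becomes 1
p_4 = 1: count[1] becomes 1
p_5 = 4: count[4] becomes 1
p_6 = 1: count[1] becomes 2
p_7 = 4: count[4] becomes 2
Degrees (1 + count): deg[1]=1+2=3, deg[2]=1+0=1, deg[3]=1+0=1, deg[4]=1+2=3, deg[5]=1+1=2, deg[6]=1+1=2, deg[7]=1+0=1, deg[8]=1+1=2, deg[9]=1+0=1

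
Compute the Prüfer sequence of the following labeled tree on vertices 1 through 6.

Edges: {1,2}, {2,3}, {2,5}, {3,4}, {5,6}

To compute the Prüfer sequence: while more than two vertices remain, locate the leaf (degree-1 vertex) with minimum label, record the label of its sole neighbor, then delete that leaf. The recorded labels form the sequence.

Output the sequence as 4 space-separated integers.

Step 1: leaves = {1,4,6}. Remove smallest leaf 1, emit neighbor 2.
Step 2: leaves = {4,6}. Remove smallest leaf 4, emit neighbor 3.
Step 3: leaves = {3,6}. Remove smallest leaf 3, emit neighbor 2.
Step 4: leaves = {2,6}. Remove smallest leaf 2, emit neighbor 5.
Done: 2 vertices remain (5, 6). Sequence = [2 3 2 5]

Answer: 2 3 2 5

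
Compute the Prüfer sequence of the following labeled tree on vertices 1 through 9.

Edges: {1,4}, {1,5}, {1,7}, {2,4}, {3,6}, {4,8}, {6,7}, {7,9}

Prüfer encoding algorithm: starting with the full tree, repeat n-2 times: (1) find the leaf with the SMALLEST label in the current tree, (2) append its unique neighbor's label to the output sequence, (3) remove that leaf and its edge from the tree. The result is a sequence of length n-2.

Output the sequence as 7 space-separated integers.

Answer: 4 6 1 7 4 1 7

Derivation:
Step 1: leaves = {2,3,5,8,9}. Remove smallest leaf 2, emit neighbor 4.
Step 2: leaves = {3,5,8,9}. Remove smallest leaf 3, emit neighbor 6.
Step 3: leaves = {5,6,8,9}. Remove smallest leaf 5, emit neighbor 1.
Step 4: leaves = {6,8,9}. Remove smallest leaf 6, emit neighbor 7.
Step 5: leaves = {8,9}. Remove smallest leaf 8, emit neighbor 4.
Step 6: leaves = {4,9}. Remove smallest leaf 4, emit neighbor 1.
Step 7: leaves = {1,9}. Remove smallest leaf 1, emit neighbor 7.
Done: 2 vertices remain (7, 9). Sequence = [4 6 1 7 4 1 7]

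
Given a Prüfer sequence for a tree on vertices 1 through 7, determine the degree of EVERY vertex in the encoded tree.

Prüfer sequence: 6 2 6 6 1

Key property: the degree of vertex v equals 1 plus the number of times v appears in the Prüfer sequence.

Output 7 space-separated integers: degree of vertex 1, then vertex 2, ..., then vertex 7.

p_1 = 6: count[6] becomes 1
p_2 = 2: count[2] becomes 1
p_3 = 6: count[6] becomes 2
p_4 = 6: count[6] becomes 3
p_5 = 1: count[1] becomes 1
Degrees (1 + count): deg[1]=1+1=2, deg[2]=1+1=2, deg[3]=1+0=1, deg[4]=1+0=1, deg[5]=1+0=1, deg[6]=1+3=4, deg[7]=1+0=1

Answer: 2 2 1 1 1 4 1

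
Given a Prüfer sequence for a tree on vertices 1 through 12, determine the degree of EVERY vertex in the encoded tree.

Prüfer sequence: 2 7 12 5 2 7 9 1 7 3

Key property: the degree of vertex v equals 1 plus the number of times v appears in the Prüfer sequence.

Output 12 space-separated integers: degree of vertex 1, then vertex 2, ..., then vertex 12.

p_1 = 2: count[2] becomes 1
p_2 = 7: count[7] becomes 1
p_3 = 12: count[12] becomes 1
p_4 = 5: count[5] becomes 1
p_5 = 2: count[2] becomes 2
p_6 = 7: count[7] becomes 2
p_7 = 9: count[9] becomes 1
p_8 = 1: count[1] becomes 1
p_9 = 7: count[7] becomes 3
p_10 = 3: count[3] becomes 1
Degrees (1 + count): deg[1]=1+1=2, deg[2]=1+2=3, deg[3]=1+1=2, deg[4]=1+0=1, deg[5]=1+1=2, deg[6]=1+0=1, deg[7]=1+3=4, deg[8]=1+0=1, deg[9]=1+1=2, deg[10]=1+0=1, deg[11]=1+0=1, deg[12]=1+1=2

Answer: 2 3 2 1 2 1 4 1 2 1 1 2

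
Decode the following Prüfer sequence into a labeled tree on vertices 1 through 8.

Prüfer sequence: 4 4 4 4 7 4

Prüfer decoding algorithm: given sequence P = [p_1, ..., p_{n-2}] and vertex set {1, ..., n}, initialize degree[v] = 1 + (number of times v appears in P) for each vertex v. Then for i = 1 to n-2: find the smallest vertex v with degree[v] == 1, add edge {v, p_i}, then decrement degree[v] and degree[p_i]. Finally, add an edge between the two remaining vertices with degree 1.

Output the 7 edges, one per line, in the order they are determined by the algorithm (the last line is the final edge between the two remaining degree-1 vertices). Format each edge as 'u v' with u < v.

Answer: 1 4
2 4
3 4
4 5
6 7
4 7
4 8

Derivation:
Initial degrees: {1:1, 2:1, 3:1, 4:6, 5:1, 6:1, 7:2, 8:1}
Step 1: smallest deg-1 vertex = 1, p_1 = 4. Add edge {1,4}. Now deg[1]=0, deg[4]=5.
Step 2: smallest deg-1 vertex = 2, p_2 = 4. Add edge {2,4}. Now deg[2]=0, deg[4]=4.
Step 3: smallest deg-1 vertex = 3, p_3 = 4. Add edge {3,4}. Now deg[3]=0, deg[4]=3.
Step 4: smallest deg-1 vertex = 5, p_4 = 4. Add edge {4,5}. Now deg[5]=0, deg[4]=2.
Step 5: smallest deg-1 vertex = 6, p_5 = 7. Add edge {6,7}. Now deg[6]=0, deg[7]=1.
Step 6: smallest deg-1 vertex = 7, p_6 = 4. Add edge {4,7}. Now deg[7]=0, deg[4]=1.
Final: two remaining deg-1 vertices are 4, 8. Add edge {4,8}.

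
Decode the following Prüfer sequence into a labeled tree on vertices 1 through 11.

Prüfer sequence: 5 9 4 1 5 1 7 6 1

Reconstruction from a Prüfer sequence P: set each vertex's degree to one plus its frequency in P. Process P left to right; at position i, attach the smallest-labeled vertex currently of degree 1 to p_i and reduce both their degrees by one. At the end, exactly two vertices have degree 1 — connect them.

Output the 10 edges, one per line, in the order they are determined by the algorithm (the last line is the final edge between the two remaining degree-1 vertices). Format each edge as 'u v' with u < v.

Answer: 2 5
3 9
4 8
1 4
5 9
1 5
7 10
6 7
1 6
1 11

Derivation:
Initial degrees: {1:4, 2:1, 3:1, 4:2, 5:3, 6:2, 7:2, 8:1, 9:2, 10:1, 11:1}
Step 1: smallest deg-1 vertex = 2, p_1 = 5. Add edge {2,5}. Now deg[2]=0, deg[5]=2.
Step 2: smallest deg-1 vertex = 3, p_2 = 9. Add edge {3,9}. Now deg[3]=0, deg[9]=1.
Step 3: smallest deg-1 vertex = 8, p_3 = 4. Add edge {4,8}. Now deg[8]=0, deg[4]=1.
Step 4: smallest deg-1 vertex = 4, p_4 = 1. Add edge {1,4}. Now deg[4]=0, deg[1]=3.
Step 5: smallest deg-1 vertex = 9, p_5 = 5. Add edge {5,9}. Now deg[9]=0, deg[5]=1.
Step 6: smallest deg-1 vertex = 5, p_6 = 1. Add edge {1,5}. Now deg[5]=0, deg[1]=2.
Step 7: smallest deg-1 vertex = 10, p_7 = 7. Add edge {7,10}. Now deg[10]=0, deg[7]=1.
Step 8: smallest deg-1 vertex = 7, p_8 = 6. Add edge {6,7}. Now deg[7]=0, deg[6]=1.
Step 9: smallest deg-1 vertex = 6, p_9 = 1. Add edge {1,6}. Now deg[6]=0, deg[1]=1.
Final: two remaining deg-1 vertices are 1, 11. Add edge {1,11}.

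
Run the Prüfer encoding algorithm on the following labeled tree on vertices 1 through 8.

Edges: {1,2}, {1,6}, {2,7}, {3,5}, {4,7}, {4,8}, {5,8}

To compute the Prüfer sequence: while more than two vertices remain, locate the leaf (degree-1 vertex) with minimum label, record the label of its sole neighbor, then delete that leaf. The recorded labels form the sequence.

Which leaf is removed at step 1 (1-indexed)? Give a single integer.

Step 1: current leaves = {3,6}. Remove leaf 3 (neighbor: 5).

Answer: 3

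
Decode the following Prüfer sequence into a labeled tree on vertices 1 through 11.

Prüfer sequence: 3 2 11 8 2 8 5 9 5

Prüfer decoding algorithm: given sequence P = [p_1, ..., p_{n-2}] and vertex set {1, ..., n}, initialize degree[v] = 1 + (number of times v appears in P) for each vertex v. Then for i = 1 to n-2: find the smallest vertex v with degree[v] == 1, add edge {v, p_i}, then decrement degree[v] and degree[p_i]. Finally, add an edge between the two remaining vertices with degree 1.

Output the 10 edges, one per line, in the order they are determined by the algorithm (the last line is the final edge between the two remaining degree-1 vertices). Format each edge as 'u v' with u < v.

Initial degrees: {1:1, 2:3, 3:2, 4:1, 5:3, 6:1, 7:1, 8:3, 9:2, 10:1, 11:2}
Step 1: smallest deg-1 vertex = 1, p_1 = 3. Add edge {1,3}. Now deg[1]=0, deg[3]=1.
Step 2: smallest deg-1 vertex = 3, p_2 = 2. Add edge {2,3}. Now deg[3]=0, deg[2]=2.
Step 3: smallest deg-1 vertex = 4, p_3 = 11. Add edge {4,11}. Now deg[4]=0, deg[11]=1.
Step 4: smallest deg-1 vertex = 6, p_4 = 8. Add edge {6,8}. Now deg[6]=0, deg[8]=2.
Step 5: smallest deg-1 vertex = 7, p_5 = 2. Add edge {2,7}. Now deg[7]=0, deg[2]=1.
Step 6: smallest deg-1 vertex = 2, p_6 = 8. Add edge {2,8}. Now deg[2]=0, deg[8]=1.
Step 7: smallest deg-1 vertex = 8, p_7 = 5. Add edge {5,8}. Now deg[8]=0, deg[5]=2.
Step 8: smallest deg-1 vertex = 10, p_8 = 9. Add edge {9,10}. Now deg[10]=0, deg[9]=1.
Step 9: smallest deg-1 vertex = 9, p_9 = 5. Add edge {5,9}. Now deg[9]=0, deg[5]=1.
Final: two remaining deg-1 vertices are 5, 11. Add edge {5,11}.

Answer: 1 3
2 3
4 11
6 8
2 7
2 8
5 8
9 10
5 9
5 11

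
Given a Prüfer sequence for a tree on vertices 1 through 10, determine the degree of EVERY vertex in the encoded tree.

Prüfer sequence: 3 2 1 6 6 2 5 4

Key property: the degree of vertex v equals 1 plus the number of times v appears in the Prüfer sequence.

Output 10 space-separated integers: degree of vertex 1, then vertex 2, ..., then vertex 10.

Answer: 2 3 2 2 2 3 1 1 1 1

Derivation:
p_1 = 3: count[3] becomes 1
p_2 = 2: count[2] becomes 1
p_3 = 1: count[1] becomes 1
p_4 = 6: count[6] becomes 1
p_5 = 6: count[6] becomes 2
p_6 = 2: count[2] becomes 2
p_7 = 5: count[5] becomes 1
p_8 = 4: count[4] becomes 1
Degrees (1 + count): deg[1]=1+1=2, deg[2]=1+2=3, deg[3]=1+1=2, deg[4]=1+1=2, deg[5]=1+1=2, deg[6]=1+2=3, deg[7]=1+0=1, deg[8]=1+0=1, deg[9]=1+0=1, deg[10]=1+0=1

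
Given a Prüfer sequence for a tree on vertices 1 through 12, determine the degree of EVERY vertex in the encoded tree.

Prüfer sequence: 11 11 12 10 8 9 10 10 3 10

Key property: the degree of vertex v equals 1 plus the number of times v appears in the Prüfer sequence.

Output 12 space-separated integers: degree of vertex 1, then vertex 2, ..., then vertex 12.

p_1 = 11: count[11] becomes 1
p_2 = 11: count[11] becomes 2
p_3 = 12: count[12] becomes 1
p_4 = 10: count[10] becomes 1
p_5 = 8: count[8] becomes 1
p_6 = 9: count[9] becomes 1
p_7 = 10: count[10] becomes 2
p_8 = 10: count[10] becomes 3
p_9 = 3: count[3] becomes 1
p_10 = 10: count[10] becomes 4
Degrees (1 + count): deg[1]=1+0=1, deg[2]=1+0=1, deg[3]=1+1=2, deg[4]=1+0=1, deg[5]=1+0=1, deg[6]=1+0=1, deg[7]=1+0=1, deg[8]=1+1=2, deg[9]=1+1=2, deg[10]=1+4=5, deg[11]=1+2=3, deg[12]=1+1=2

Answer: 1 1 2 1 1 1 1 2 2 5 3 2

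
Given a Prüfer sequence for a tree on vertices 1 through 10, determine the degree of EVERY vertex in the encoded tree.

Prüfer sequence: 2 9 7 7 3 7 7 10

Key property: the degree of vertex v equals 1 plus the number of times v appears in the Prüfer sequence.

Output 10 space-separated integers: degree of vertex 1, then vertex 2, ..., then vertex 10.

p_1 = 2: count[2] becomes 1
p_2 = 9: count[9] becomes 1
p_3 = 7: count[7] becomes 1
p_4 = 7: count[7] becomes 2
p_5 = 3: count[3] becomes 1
p_6 = 7: count[7] becomes 3
p_7 = 7: count[7] becomes 4
p_8 = 10: count[10] becomes 1
Degrees (1 + count): deg[1]=1+0=1, deg[2]=1+1=2, deg[3]=1+1=2, deg[4]=1+0=1, deg[5]=1+0=1, deg[6]=1+0=1, deg[7]=1+4=5, deg[8]=1+0=1, deg[9]=1+1=2, deg[10]=1+1=2

Answer: 1 2 2 1 1 1 5 1 2 2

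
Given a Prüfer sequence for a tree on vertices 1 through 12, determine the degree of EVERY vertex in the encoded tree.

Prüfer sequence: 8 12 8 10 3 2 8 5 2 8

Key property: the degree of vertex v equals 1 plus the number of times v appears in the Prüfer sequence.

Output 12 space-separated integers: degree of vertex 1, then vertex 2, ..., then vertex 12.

Answer: 1 3 2 1 2 1 1 5 1 2 1 2

Derivation:
p_1 = 8: count[8] becomes 1
p_2 = 12: count[12] becomes 1
p_3 = 8: count[8] becomes 2
p_4 = 10: count[10] becomes 1
p_5 = 3: count[3] becomes 1
p_6 = 2: count[2] becomes 1
p_7 = 8: count[8] becomes 3
p_8 = 5: count[5] becomes 1
p_9 = 2: count[2] becomes 2
p_10 = 8: count[8] becomes 4
Degrees (1 + count): deg[1]=1+0=1, deg[2]=1+2=3, deg[3]=1+1=2, deg[4]=1+0=1, deg[5]=1+1=2, deg[6]=1+0=1, deg[7]=1+0=1, deg[8]=1+4=5, deg[9]=1+0=1, deg[10]=1+1=2, deg[11]=1+0=1, deg[12]=1+1=2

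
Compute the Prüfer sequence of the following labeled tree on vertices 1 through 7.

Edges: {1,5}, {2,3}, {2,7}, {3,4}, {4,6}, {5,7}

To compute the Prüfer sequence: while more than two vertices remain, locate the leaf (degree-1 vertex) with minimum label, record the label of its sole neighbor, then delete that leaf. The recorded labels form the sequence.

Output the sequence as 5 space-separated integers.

Answer: 5 7 4 3 2

Derivation:
Step 1: leaves = {1,6}. Remove smallest leaf 1, emit neighbor 5.
Step 2: leaves = {5,6}. Remove smallest leaf 5, emit neighbor 7.
Step 3: leaves = {6,7}. Remove smallest leaf 6, emit neighbor 4.
Step 4: leaves = {4,7}. Remove smallest leaf 4, emit neighbor 3.
Step 5: leaves = {3,7}. Remove smallest leaf 3, emit neighbor 2.
Done: 2 vertices remain (2, 7). Sequence = [5 7 4 3 2]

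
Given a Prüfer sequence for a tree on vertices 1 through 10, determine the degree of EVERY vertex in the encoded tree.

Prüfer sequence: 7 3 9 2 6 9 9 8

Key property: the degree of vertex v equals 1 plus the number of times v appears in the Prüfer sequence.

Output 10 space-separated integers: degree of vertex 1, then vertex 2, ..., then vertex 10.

p_1 = 7: count[7] becomes 1
p_2 = 3: count[3] becomes 1
p_3 = 9: count[9] becomes 1
p_4 = 2: count[2] becomes 1
p_5 = 6: count[6] becomes 1
p_6 = 9: count[9] becomes 2
p_7 = 9: count[9] becomes 3
p_8 = 8: count[8] becomes 1
Degrees (1 + count): deg[1]=1+0=1, deg[2]=1+1=2, deg[3]=1+1=2, deg[4]=1+0=1, deg[5]=1+0=1, deg[6]=1+1=2, deg[7]=1+1=2, deg[8]=1+1=2, deg[9]=1+3=4, deg[10]=1+0=1

Answer: 1 2 2 1 1 2 2 2 4 1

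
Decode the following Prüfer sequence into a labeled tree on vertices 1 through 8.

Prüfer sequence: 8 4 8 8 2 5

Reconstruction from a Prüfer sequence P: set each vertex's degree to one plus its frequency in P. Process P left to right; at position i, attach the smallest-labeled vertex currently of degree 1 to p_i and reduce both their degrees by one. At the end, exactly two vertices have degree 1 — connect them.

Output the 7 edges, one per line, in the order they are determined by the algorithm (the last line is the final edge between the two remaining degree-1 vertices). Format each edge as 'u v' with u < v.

Answer: 1 8
3 4
4 8
6 8
2 7
2 5
5 8

Derivation:
Initial degrees: {1:1, 2:2, 3:1, 4:2, 5:2, 6:1, 7:1, 8:4}
Step 1: smallest deg-1 vertex = 1, p_1 = 8. Add edge {1,8}. Now deg[1]=0, deg[8]=3.
Step 2: smallest deg-1 vertex = 3, p_2 = 4. Add edge {3,4}. Now deg[3]=0, deg[4]=1.
Step 3: smallest deg-1 vertex = 4, p_3 = 8. Add edge {4,8}. Now deg[4]=0, deg[8]=2.
Step 4: smallest deg-1 vertex = 6, p_4 = 8. Add edge {6,8}. Now deg[6]=0, deg[8]=1.
Step 5: smallest deg-1 vertex = 7, p_5 = 2. Add edge {2,7}. Now deg[7]=0, deg[2]=1.
Step 6: smallest deg-1 vertex = 2, p_6 = 5. Add edge {2,5}. Now deg[2]=0, deg[5]=1.
Final: two remaining deg-1 vertices are 5, 8. Add edge {5,8}.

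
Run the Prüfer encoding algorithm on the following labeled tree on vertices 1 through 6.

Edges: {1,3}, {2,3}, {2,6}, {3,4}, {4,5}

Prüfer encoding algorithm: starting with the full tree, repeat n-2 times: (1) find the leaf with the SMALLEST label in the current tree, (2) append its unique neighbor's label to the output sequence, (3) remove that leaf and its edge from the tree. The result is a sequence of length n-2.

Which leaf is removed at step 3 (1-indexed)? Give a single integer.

Answer: 4

Derivation:
Step 1: current leaves = {1,5,6}. Remove leaf 1 (neighbor: 3).
Step 2: current leaves = {5,6}. Remove leaf 5 (neighbor: 4).
Step 3: current leaves = {4,6}. Remove leaf 4 (neighbor: 3).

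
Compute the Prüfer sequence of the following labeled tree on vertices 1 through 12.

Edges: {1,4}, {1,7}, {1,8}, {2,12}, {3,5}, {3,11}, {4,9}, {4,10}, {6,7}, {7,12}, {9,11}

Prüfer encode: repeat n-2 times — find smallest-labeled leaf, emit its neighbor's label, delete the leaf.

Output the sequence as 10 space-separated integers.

Answer: 12 3 11 7 1 4 9 4 1 7

Derivation:
Step 1: leaves = {2,5,6,8,10}. Remove smallest leaf 2, emit neighbor 12.
Step 2: leaves = {5,6,8,10,12}. Remove smallest leaf 5, emit neighbor 3.
Step 3: leaves = {3,6,8,10,12}. Remove smallest leaf 3, emit neighbor 11.
Step 4: leaves = {6,8,10,11,12}. Remove smallest leaf 6, emit neighbor 7.
Step 5: leaves = {8,10,11,12}. Remove smallest leaf 8, emit neighbor 1.
Step 6: leaves = {10,11,12}. Remove smallest leaf 10, emit neighbor 4.
Step 7: leaves = {11,12}. Remove smallest leaf 11, emit neighbor 9.
Step 8: leaves = {9,12}. Remove smallest leaf 9, emit neighbor 4.
Step 9: leaves = {4,12}. Remove smallest leaf 4, emit neighbor 1.
Step 10: leaves = {1,12}. Remove smallest leaf 1, emit neighbor 7.
Done: 2 vertices remain (7, 12). Sequence = [12 3 11 7 1 4 9 4 1 7]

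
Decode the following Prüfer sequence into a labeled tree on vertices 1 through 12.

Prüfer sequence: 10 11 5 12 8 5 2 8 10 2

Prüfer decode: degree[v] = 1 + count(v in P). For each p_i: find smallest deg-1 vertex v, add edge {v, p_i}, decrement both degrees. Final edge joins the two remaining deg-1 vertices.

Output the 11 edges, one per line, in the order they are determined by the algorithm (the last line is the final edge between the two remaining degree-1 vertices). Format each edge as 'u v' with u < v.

Initial degrees: {1:1, 2:3, 3:1, 4:1, 5:3, 6:1, 7:1, 8:3, 9:1, 10:3, 11:2, 12:2}
Step 1: smallest deg-1 vertex = 1, p_1 = 10. Add edge {1,10}. Now deg[1]=0, deg[10]=2.
Step 2: smallest deg-1 vertex = 3, p_2 = 11. Add edge {3,11}. Now deg[3]=0, deg[11]=1.
Step 3: smallest deg-1 vertex = 4, p_3 = 5. Add edge {4,5}. Now deg[4]=0, deg[5]=2.
Step 4: smallest deg-1 vertex = 6, p_4 = 12. Add edge {6,12}. Now deg[6]=0, deg[12]=1.
Step 5: smallest deg-1 vertex = 7, p_5 = 8. Add edge {7,8}. Now deg[7]=0, deg[8]=2.
Step 6: smallest deg-1 vertex = 9, p_6 = 5. Add edge {5,9}. Now deg[9]=0, deg[5]=1.
Step 7: smallest deg-1 vertex = 5, p_7 = 2. Add edge {2,5}. Now deg[5]=0, deg[2]=2.
Step 8: smallest deg-1 vertex = 11, p_8 = 8. Add edge {8,11}. Now deg[11]=0, deg[8]=1.
Step 9: smallest deg-1 vertex = 8, p_9 = 10. Add edge {8,10}. Now deg[8]=0, deg[10]=1.
Step 10: smallest deg-1 vertex = 10, p_10 = 2. Add edge {2,10}. Now deg[10]=0, deg[2]=1.
Final: two remaining deg-1 vertices are 2, 12. Add edge {2,12}.

Answer: 1 10
3 11
4 5
6 12
7 8
5 9
2 5
8 11
8 10
2 10
2 12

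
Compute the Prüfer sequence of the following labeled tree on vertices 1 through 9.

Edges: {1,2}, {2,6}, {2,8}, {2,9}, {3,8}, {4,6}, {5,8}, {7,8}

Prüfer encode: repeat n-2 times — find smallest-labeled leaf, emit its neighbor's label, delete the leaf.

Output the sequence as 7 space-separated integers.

Step 1: leaves = {1,3,4,5,7,9}. Remove smallest leaf 1, emit neighbor 2.
Step 2: leaves = {3,4,5,7,9}. Remove smallest leaf 3, emit neighbor 8.
Step 3: leaves = {4,5,7,9}. Remove smallest leaf 4, emit neighbor 6.
Step 4: leaves = {5,6,7,9}. Remove smallest leaf 5, emit neighbor 8.
Step 5: leaves = {6,7,9}. Remove smallest leaf 6, emit neighbor 2.
Step 6: leaves = {7,9}. Remove smallest leaf 7, emit neighbor 8.
Step 7: leaves = {8,9}. Remove smallest leaf 8, emit neighbor 2.
Done: 2 vertices remain (2, 9). Sequence = [2 8 6 8 2 8 2]

Answer: 2 8 6 8 2 8 2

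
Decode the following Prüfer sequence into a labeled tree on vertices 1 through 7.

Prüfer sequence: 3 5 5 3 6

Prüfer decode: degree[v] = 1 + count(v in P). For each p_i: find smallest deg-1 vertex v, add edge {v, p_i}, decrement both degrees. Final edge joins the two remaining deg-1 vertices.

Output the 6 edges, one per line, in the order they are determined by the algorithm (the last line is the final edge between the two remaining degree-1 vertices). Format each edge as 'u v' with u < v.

Initial degrees: {1:1, 2:1, 3:3, 4:1, 5:3, 6:2, 7:1}
Step 1: smallest deg-1 vertex = 1, p_1 = 3. Add edge {1,3}. Now deg[1]=0, deg[3]=2.
Step 2: smallest deg-1 vertex = 2, p_2 = 5. Add edge {2,5}. Now deg[2]=0, deg[5]=2.
Step 3: smallest deg-1 vertex = 4, p_3 = 5. Add edge {4,5}. Now deg[4]=0, deg[5]=1.
Step 4: smallest deg-1 vertex = 5, p_4 = 3. Add edge {3,5}. Now deg[5]=0, deg[3]=1.
Step 5: smallest deg-1 vertex = 3, p_5 = 6. Add edge {3,6}. Now deg[3]=0, deg[6]=1.
Final: two remaining deg-1 vertices are 6, 7. Add edge {6,7}.

Answer: 1 3
2 5
4 5
3 5
3 6
6 7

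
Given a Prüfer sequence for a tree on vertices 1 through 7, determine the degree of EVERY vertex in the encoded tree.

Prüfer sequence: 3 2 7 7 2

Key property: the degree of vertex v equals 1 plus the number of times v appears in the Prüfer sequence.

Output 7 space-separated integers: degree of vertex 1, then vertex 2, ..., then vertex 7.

p_1 = 3: count[3] becomes 1
p_2 = 2: count[2] becomes 1
p_3 = 7: count[7] becomes 1
p_4 = 7: count[7] becomes 2
p_5 = 2: count[2] becomes 2
Degrees (1 + count): deg[1]=1+0=1, deg[2]=1+2=3, deg[3]=1+1=2, deg[4]=1+0=1, deg[5]=1+0=1, deg[6]=1+0=1, deg[7]=1+2=3

Answer: 1 3 2 1 1 1 3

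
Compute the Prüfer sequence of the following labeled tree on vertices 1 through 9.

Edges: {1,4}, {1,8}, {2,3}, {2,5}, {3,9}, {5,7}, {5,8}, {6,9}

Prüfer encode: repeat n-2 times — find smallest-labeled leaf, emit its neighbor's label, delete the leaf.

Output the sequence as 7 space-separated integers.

Step 1: leaves = {4,6,7}. Remove smallest leaf 4, emit neighbor 1.
Step 2: leaves = {1,6,7}. Remove smallest leaf 1, emit neighbor 8.
Step 3: leaves = {6,7,8}. Remove smallest leaf 6, emit neighbor 9.
Step 4: leaves = {7,8,9}. Remove smallest leaf 7, emit neighbor 5.
Step 5: leaves = {8,9}. Remove smallest leaf 8, emit neighbor 5.
Step 6: leaves = {5,9}. Remove smallest leaf 5, emit neighbor 2.
Step 7: leaves = {2,9}. Remove smallest leaf 2, emit neighbor 3.
Done: 2 vertices remain (3, 9). Sequence = [1 8 9 5 5 2 3]

Answer: 1 8 9 5 5 2 3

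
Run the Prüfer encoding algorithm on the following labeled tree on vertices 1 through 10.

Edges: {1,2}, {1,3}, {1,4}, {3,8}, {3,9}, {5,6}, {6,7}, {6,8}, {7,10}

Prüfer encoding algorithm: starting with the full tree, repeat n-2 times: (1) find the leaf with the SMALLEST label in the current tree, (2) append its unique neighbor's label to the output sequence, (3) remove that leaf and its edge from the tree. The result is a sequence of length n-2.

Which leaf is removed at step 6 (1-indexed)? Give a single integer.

Step 1: current leaves = {2,4,5,9,10}. Remove leaf 2 (neighbor: 1).
Step 2: current leaves = {4,5,9,10}. Remove leaf 4 (neighbor: 1).
Step 3: current leaves = {1,5,9,10}. Remove leaf 1 (neighbor: 3).
Step 4: current leaves = {5,9,10}. Remove leaf 5 (neighbor: 6).
Step 5: current leaves = {9,10}. Remove leaf 9 (neighbor: 3).
Step 6: current leaves = {3,10}. Remove leaf 3 (neighbor: 8).

Answer: 3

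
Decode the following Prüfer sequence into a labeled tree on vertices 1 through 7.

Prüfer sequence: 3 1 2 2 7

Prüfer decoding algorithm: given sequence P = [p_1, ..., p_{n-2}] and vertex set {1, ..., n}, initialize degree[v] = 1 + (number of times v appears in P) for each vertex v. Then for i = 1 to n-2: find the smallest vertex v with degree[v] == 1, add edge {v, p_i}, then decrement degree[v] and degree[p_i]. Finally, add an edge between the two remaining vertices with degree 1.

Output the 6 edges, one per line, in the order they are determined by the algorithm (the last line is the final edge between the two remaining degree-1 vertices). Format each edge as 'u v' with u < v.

Answer: 3 4
1 3
1 2
2 5
2 7
6 7

Derivation:
Initial degrees: {1:2, 2:3, 3:2, 4:1, 5:1, 6:1, 7:2}
Step 1: smallest deg-1 vertex = 4, p_1 = 3. Add edge {3,4}. Now deg[4]=0, deg[3]=1.
Step 2: smallest deg-1 vertex = 3, p_2 = 1. Add edge {1,3}. Now deg[3]=0, deg[1]=1.
Step 3: smallest deg-1 vertex = 1, p_3 = 2. Add edge {1,2}. Now deg[1]=0, deg[2]=2.
Step 4: smallest deg-1 vertex = 5, p_4 = 2. Add edge {2,5}. Now deg[5]=0, deg[2]=1.
Step 5: smallest deg-1 vertex = 2, p_5 = 7. Add edge {2,7}. Now deg[2]=0, deg[7]=1.
Final: two remaining deg-1 vertices are 6, 7. Add edge {6,7}.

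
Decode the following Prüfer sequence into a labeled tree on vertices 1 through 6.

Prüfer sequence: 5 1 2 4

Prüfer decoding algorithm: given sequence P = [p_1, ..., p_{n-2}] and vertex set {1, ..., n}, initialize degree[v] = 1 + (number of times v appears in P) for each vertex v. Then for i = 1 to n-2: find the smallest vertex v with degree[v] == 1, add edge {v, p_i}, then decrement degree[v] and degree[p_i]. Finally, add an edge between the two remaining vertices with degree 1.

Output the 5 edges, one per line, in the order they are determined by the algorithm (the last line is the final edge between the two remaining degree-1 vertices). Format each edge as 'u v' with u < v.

Initial degrees: {1:2, 2:2, 3:1, 4:2, 5:2, 6:1}
Step 1: smallest deg-1 vertex = 3, p_1 = 5. Add edge {3,5}. Now deg[3]=0, deg[5]=1.
Step 2: smallest deg-1 vertex = 5, p_2 = 1. Add edge {1,5}. Now deg[5]=0, deg[1]=1.
Step 3: smallest deg-1 vertex = 1, p_3 = 2. Add edge {1,2}. Now deg[1]=0, deg[2]=1.
Step 4: smallest deg-1 vertex = 2, p_4 = 4. Add edge {2,4}. Now deg[2]=0, deg[4]=1.
Final: two remaining deg-1 vertices are 4, 6. Add edge {4,6}.

Answer: 3 5
1 5
1 2
2 4
4 6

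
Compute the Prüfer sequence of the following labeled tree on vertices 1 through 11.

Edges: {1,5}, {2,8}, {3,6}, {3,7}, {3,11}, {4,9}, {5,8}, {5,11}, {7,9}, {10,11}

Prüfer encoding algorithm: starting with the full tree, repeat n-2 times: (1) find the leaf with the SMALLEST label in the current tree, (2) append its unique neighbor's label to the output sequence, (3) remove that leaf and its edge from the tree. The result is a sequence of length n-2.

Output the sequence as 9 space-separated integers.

Step 1: leaves = {1,2,4,6,10}. Remove smallest leaf 1, emit neighbor 5.
Step 2: leaves = {2,4,6,10}. Remove smallest leaf 2, emit neighbor 8.
Step 3: leaves = {4,6,8,10}. Remove smallest leaf 4, emit neighbor 9.
Step 4: leaves = {6,8,9,10}. Remove smallest leaf 6, emit neighbor 3.
Step 5: leaves = {8,9,10}. Remove smallest leaf 8, emit neighbor 5.
Step 6: leaves = {5,9,10}. Remove smallest leaf 5, emit neighbor 11.
Step 7: leaves = {9,10}. Remove smallest leaf 9, emit neighbor 7.
Step 8: leaves = {7,10}. Remove smallest leaf 7, emit neighbor 3.
Step 9: leaves = {3,10}. Remove smallest leaf 3, emit neighbor 11.
Done: 2 vertices remain (10, 11). Sequence = [5 8 9 3 5 11 7 3 11]

Answer: 5 8 9 3 5 11 7 3 11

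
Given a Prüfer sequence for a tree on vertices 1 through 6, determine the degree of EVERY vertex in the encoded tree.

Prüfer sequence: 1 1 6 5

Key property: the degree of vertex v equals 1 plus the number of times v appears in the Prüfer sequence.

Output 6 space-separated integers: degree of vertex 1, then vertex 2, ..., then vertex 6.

p_1 = 1: count[1] becomes 1
p_2 = 1: count[1] becomes 2
p_3 = 6: count[6] becomes 1
p_4 = 5: count[5] becomes 1
Degrees (1 + count): deg[1]=1+2=3, deg[2]=1+0=1, deg[3]=1+0=1, deg[4]=1+0=1, deg[5]=1+1=2, deg[6]=1+1=2

Answer: 3 1 1 1 2 2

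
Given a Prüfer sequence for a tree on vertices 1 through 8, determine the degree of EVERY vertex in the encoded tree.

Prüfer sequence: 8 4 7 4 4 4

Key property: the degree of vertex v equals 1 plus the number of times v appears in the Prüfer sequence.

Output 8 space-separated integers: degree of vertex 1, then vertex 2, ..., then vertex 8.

p_1 = 8: count[8] becomes 1
p_2 = 4: count[4] becomes 1
p_3 = 7: count[7] becomes 1
p_4 = 4: count[4] becomes 2
p_5 = 4: count[4] becomes 3
p_6 = 4: count[4] becomes 4
Degrees (1 + count): deg[1]=1+0=1, deg[2]=1+0=1, deg[3]=1+0=1, deg[4]=1+4=5, deg[5]=1+0=1, deg[6]=1+0=1, deg[7]=1+1=2, deg[8]=1+1=2

Answer: 1 1 1 5 1 1 2 2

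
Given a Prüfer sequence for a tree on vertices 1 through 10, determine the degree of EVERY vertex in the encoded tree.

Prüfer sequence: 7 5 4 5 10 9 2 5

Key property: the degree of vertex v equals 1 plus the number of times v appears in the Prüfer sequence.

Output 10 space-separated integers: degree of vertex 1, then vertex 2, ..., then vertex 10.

Answer: 1 2 1 2 4 1 2 1 2 2

Derivation:
p_1 = 7: count[7] becomes 1
p_2 = 5: count[5] becomes 1
p_3 = 4: count[4] becomes 1
p_4 = 5: count[5] becomes 2
p_5 = 10: count[10] becomes 1
p_6 = 9: count[9] becomes 1
p_7 = 2: count[2] becomes 1
p_8 = 5: count[5] becomes 3
Degrees (1 + count): deg[1]=1+0=1, deg[2]=1+1=2, deg[3]=1+0=1, deg[4]=1+1=2, deg[5]=1+3=4, deg[6]=1+0=1, deg[7]=1+1=2, deg[8]=1+0=1, deg[9]=1+1=2, deg[10]=1+1=2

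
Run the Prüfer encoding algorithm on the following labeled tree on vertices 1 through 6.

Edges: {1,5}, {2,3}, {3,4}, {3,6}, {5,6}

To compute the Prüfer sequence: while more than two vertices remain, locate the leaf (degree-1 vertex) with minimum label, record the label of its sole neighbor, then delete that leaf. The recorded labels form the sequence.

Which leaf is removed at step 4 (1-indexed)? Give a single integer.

Answer: 3

Derivation:
Step 1: current leaves = {1,2,4}. Remove leaf 1 (neighbor: 5).
Step 2: current leaves = {2,4,5}. Remove leaf 2 (neighbor: 3).
Step 3: current leaves = {4,5}. Remove leaf 4 (neighbor: 3).
Step 4: current leaves = {3,5}. Remove leaf 3 (neighbor: 6).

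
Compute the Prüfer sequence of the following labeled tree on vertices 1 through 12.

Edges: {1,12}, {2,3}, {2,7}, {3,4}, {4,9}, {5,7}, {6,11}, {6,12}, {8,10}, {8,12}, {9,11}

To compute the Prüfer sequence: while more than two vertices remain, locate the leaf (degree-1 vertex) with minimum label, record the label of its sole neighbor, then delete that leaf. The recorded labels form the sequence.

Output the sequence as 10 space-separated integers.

Answer: 12 7 2 3 4 9 11 8 12 6

Derivation:
Step 1: leaves = {1,5,10}. Remove smallest leaf 1, emit neighbor 12.
Step 2: leaves = {5,10}. Remove smallest leaf 5, emit neighbor 7.
Step 3: leaves = {7,10}. Remove smallest leaf 7, emit neighbor 2.
Step 4: leaves = {2,10}. Remove smallest leaf 2, emit neighbor 3.
Step 5: leaves = {3,10}. Remove smallest leaf 3, emit neighbor 4.
Step 6: leaves = {4,10}. Remove smallest leaf 4, emit neighbor 9.
Step 7: leaves = {9,10}. Remove smallest leaf 9, emit neighbor 11.
Step 8: leaves = {10,11}. Remove smallest leaf 10, emit neighbor 8.
Step 9: leaves = {8,11}. Remove smallest leaf 8, emit neighbor 12.
Step 10: leaves = {11,12}. Remove smallest leaf 11, emit neighbor 6.
Done: 2 vertices remain (6, 12). Sequence = [12 7 2 3 4 9 11 8 12 6]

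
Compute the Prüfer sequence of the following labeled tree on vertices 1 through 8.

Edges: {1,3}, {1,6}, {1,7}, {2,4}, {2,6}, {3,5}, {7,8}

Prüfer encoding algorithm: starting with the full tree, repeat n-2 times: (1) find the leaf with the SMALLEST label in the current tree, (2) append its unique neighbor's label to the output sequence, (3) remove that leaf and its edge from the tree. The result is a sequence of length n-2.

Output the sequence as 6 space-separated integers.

Step 1: leaves = {4,5,8}. Remove smallest leaf 4, emit neighbor 2.
Step 2: leaves = {2,5,8}. Remove smallest leaf 2, emit neighbor 6.
Step 3: leaves = {5,6,8}. Remove smallest leaf 5, emit neighbor 3.
Step 4: leaves = {3,6,8}. Remove smallest leaf 3, emit neighbor 1.
Step 5: leaves = {6,8}. Remove smallest leaf 6, emit neighbor 1.
Step 6: leaves = {1,8}. Remove smallest leaf 1, emit neighbor 7.
Done: 2 vertices remain (7, 8). Sequence = [2 6 3 1 1 7]

Answer: 2 6 3 1 1 7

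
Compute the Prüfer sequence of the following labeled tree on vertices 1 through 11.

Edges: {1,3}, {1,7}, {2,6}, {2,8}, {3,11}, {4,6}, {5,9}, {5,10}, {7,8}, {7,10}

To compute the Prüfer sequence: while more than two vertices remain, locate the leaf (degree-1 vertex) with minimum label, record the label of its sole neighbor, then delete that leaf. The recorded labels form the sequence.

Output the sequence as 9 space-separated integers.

Answer: 6 2 8 7 5 10 7 1 3

Derivation:
Step 1: leaves = {4,9,11}. Remove smallest leaf 4, emit neighbor 6.
Step 2: leaves = {6,9,11}. Remove smallest leaf 6, emit neighbor 2.
Step 3: leaves = {2,9,11}. Remove smallest leaf 2, emit neighbor 8.
Step 4: leaves = {8,9,11}. Remove smallest leaf 8, emit neighbor 7.
Step 5: leaves = {9,11}. Remove smallest leaf 9, emit neighbor 5.
Step 6: leaves = {5,11}. Remove smallest leaf 5, emit neighbor 10.
Step 7: leaves = {10,11}. Remove smallest leaf 10, emit neighbor 7.
Step 8: leaves = {7,11}. Remove smallest leaf 7, emit neighbor 1.
Step 9: leaves = {1,11}. Remove smallest leaf 1, emit neighbor 3.
Done: 2 vertices remain (3, 11). Sequence = [6 2 8 7 5 10 7 1 3]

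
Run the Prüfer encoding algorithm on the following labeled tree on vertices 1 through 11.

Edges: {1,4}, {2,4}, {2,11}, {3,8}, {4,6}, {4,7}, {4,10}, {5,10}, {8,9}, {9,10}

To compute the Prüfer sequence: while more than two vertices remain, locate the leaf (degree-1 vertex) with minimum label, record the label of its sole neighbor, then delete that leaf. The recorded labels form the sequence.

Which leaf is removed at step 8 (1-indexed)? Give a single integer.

Answer: 10

Derivation:
Step 1: current leaves = {1,3,5,6,7,11}. Remove leaf 1 (neighbor: 4).
Step 2: current leaves = {3,5,6,7,11}. Remove leaf 3 (neighbor: 8).
Step 3: current leaves = {5,6,7,8,11}. Remove leaf 5 (neighbor: 10).
Step 4: current leaves = {6,7,8,11}. Remove leaf 6 (neighbor: 4).
Step 5: current leaves = {7,8,11}. Remove leaf 7 (neighbor: 4).
Step 6: current leaves = {8,11}. Remove leaf 8 (neighbor: 9).
Step 7: current leaves = {9,11}. Remove leaf 9 (neighbor: 10).
Step 8: current leaves = {10,11}. Remove leaf 10 (neighbor: 4).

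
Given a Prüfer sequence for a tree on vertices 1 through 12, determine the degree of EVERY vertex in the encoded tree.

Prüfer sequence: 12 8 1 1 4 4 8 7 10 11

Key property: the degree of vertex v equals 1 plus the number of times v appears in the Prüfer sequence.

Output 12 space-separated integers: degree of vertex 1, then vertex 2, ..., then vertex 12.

p_1 = 12: count[12] becomes 1
p_2 = 8: count[8] becomes 1
p_3 = 1: count[1] becomes 1
p_4 = 1: count[1] becomes 2
p_5 = 4: count[4] becomes 1
p_6 = 4: count[4] becomes 2
p_7 = 8: count[8] becomes 2
p_8 = 7: count[7] becomes 1
p_9 = 10: count[10] becomes 1
p_10 = 11: count[11] becomes 1
Degrees (1 + count): deg[1]=1+2=3, deg[2]=1+0=1, deg[3]=1+0=1, deg[4]=1+2=3, deg[5]=1+0=1, deg[6]=1+0=1, deg[7]=1+1=2, deg[8]=1+2=3, deg[9]=1+0=1, deg[10]=1+1=2, deg[11]=1+1=2, deg[12]=1+1=2

Answer: 3 1 1 3 1 1 2 3 1 2 2 2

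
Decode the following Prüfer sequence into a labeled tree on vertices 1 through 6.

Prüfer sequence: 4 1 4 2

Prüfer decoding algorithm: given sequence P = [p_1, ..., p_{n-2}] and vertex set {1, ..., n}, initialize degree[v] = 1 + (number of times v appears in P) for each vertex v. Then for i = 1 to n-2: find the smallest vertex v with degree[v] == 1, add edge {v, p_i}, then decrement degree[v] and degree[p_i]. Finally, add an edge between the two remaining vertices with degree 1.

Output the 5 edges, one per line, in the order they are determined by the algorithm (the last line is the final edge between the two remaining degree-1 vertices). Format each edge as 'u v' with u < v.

Initial degrees: {1:2, 2:2, 3:1, 4:3, 5:1, 6:1}
Step 1: smallest deg-1 vertex = 3, p_1 = 4. Add edge {3,4}. Now deg[3]=0, deg[4]=2.
Step 2: smallest deg-1 vertex = 5, p_2 = 1. Add edge {1,5}. Now deg[5]=0, deg[1]=1.
Step 3: smallest deg-1 vertex = 1, p_3 = 4. Add edge {1,4}. Now deg[1]=0, deg[4]=1.
Step 4: smallest deg-1 vertex = 4, p_4 = 2. Add edge {2,4}. Now deg[4]=0, deg[2]=1.
Final: two remaining deg-1 vertices are 2, 6. Add edge {2,6}.

Answer: 3 4
1 5
1 4
2 4
2 6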